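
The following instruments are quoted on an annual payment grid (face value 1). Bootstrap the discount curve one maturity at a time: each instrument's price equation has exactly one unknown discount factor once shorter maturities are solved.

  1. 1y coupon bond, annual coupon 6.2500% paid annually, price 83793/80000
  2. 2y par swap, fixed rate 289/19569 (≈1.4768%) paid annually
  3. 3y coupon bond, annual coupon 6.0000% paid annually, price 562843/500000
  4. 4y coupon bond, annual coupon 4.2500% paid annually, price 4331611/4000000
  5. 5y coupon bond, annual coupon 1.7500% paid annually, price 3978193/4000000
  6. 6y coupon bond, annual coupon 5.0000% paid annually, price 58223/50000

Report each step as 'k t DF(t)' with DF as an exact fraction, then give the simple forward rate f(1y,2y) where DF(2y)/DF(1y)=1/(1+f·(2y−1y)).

1 1 4929/5000
2 2 9711/10000
3 3 1189/1250
4 4 4601/5000
5 5 2279/2500
6 6 8833/10000
f(1y,2y) = ((4929/5000)/(9711/10000) − 1)/(1) = 49/3237 ≈ 1.5137%

step 1 [1y] bond c/1=1/16: DF=(83793/80000 − 1/16·(0))/(1+1/16) = 4929/5000 ≈ 0.985800
step 2 [2y] swap r/1=289/19569: DF=(1 − 289/19569·(0.985800))/(1+289/19569) = 9711/10000 ≈ 0.971100
step 3 [3y] bond c/1=3/50: DF=(562843/500000 − 3/50·(0.985800+0.971100))/(1+3/50) = 1189/1250 ≈ 0.951200
step 4 [4y] bond c/1=17/400: DF=(4331611/4000000 − 17/400·(0.985800+0.971100+0.951200))/(1+17/400) = 4601/5000 ≈ 0.920200
step 5 [5y] bond c/1=7/400: DF=(3978193/4000000 − 7/400·(0.985800+0.971100+0.951200+0.920200))/(1+7/400) = 2279/2500 ≈ 0.911600
step 6 [6y] bond c/1=1/20: DF=(58223/50000 − 1/20·(0.985800+0.971100+0.951200+0.920200+0.911600))/(1+1/20) = 8833/10000 ≈ 0.883300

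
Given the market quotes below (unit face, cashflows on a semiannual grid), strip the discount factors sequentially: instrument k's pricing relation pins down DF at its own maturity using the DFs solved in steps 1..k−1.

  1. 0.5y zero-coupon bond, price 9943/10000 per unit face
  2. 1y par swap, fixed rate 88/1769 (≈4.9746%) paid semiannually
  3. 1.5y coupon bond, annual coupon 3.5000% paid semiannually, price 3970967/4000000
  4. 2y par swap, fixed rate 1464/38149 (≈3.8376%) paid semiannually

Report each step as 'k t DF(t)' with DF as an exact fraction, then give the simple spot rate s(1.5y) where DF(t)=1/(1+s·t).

step 1 [0.5y] zero: DF = P = 9943/10000 ≈ 0.994300
step 2 [1y] swap r/2=44/1769: DF=(1 − 44/1769·(0.994300))/(1+44/1769) = 2379/2500 ≈ 0.951600
step 3 [1.5y] bond c/2=7/400: DF=(3970967/4000000 − 7/400·(0.994300+0.951600))/(1+7/400) = 4711/5000 ≈ 0.942200
step 4 [2y] swap r/2=732/38149: DF=(1 − 732/38149·(0.994300+0.951600+0.942200))/(1+732/38149) = 2317/2500 ≈ 0.926800

1 1/2 9943/10000
2 1 2379/2500
3 3/2 4711/5000
4 2 2317/2500
s(1.5y) = (1/(4711/5000) − 1)/(3/2) = 578/14133 ≈ 4.0897%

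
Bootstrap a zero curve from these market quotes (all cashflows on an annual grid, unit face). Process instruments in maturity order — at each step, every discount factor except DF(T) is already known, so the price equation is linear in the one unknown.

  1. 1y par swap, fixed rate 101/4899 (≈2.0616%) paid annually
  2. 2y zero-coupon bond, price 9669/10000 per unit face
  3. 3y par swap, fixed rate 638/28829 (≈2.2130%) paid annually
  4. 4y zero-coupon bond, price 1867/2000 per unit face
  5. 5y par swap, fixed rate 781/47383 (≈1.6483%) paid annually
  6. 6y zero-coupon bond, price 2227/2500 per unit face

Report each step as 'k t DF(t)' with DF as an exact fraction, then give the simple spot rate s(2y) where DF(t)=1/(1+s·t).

step 1 [1y] swap r/1=101/4899: DF=(1 − 101/4899·(0))/(1+101/4899) = 4899/5000 ≈ 0.979800
step 2 [2y] zero: DF = P = 9669/10000 ≈ 0.966900
step 3 [3y] swap r/1=638/28829: DF=(1 − 638/28829·(0.979800+0.966900))/(1+638/28829) = 4681/5000 ≈ 0.936200
step 4 [4y] zero: DF = P = 1867/2000 ≈ 0.933500
step 5 [5y] swap r/1=781/47383: DF=(1 − 781/47383·(0.979800+0.966900+0.936200+0.933500))/(1+781/47383) = 9219/10000 ≈ 0.921900
step 6 [6y] zero: DF = P = 2227/2500 ≈ 0.890800

1 1 4899/5000
2 2 9669/10000
3 3 4681/5000
4 4 1867/2000
5 5 9219/10000
6 6 2227/2500
s(2y) = (1/(9669/10000) − 1)/(2) = 331/19338 ≈ 1.7117%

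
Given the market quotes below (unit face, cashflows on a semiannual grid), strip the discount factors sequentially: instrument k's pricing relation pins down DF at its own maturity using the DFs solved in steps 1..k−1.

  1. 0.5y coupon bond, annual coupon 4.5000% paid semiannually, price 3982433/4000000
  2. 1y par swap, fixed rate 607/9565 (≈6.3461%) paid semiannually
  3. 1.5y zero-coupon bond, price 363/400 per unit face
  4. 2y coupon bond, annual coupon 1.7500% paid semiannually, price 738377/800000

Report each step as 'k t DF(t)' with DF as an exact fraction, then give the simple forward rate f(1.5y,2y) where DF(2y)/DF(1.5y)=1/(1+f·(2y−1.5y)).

1 1/2 9737/10000
2 1 9393/10000
3 3/2 363/400
4 2 1781/2000
f(1.5y,2y) = ((363/400)/(1781/2000) − 1)/(1/2) = 68/1781 ≈ 3.8181%

step 1 [0.5y] bond c/2=9/400: DF=(3982433/4000000 − 9/400·(0))/(1+9/400) = 9737/10000 ≈ 0.973700
step 2 [1y] swap r/2=607/19130: DF=(1 − 607/19130·(0.973700))/(1+607/19130) = 9393/10000 ≈ 0.939300
step 3 [1.5y] zero: DF = P = 363/400 ≈ 0.907500
step 4 [2y] bond c/2=7/800: DF=(738377/800000 − 7/800·(0.973700+0.939300+0.907500))/(1+7/800) = 1781/2000 ≈ 0.890500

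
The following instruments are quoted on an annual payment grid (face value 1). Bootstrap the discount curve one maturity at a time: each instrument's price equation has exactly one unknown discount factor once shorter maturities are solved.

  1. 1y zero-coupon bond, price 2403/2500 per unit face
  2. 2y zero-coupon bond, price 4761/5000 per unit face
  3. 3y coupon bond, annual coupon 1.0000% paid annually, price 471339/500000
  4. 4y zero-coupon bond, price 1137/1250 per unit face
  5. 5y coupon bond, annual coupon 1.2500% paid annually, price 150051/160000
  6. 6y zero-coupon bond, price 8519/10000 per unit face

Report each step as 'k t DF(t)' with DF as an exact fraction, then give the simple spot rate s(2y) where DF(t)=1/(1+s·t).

1 1 2403/2500
2 2 4761/5000
3 3 1143/1250
4 4 1137/1250
5 5 8801/10000
6 6 8519/10000
s(2y) = (1/(4761/5000) − 1)/(2) = 239/9522 ≈ 2.5100%

step 1 [1y] zero: DF = P = 2403/2500 ≈ 0.961200
step 2 [2y] zero: DF = P = 4761/5000 ≈ 0.952200
step 3 [3y] bond c/1=1/100: DF=(471339/500000 − 1/100·(0.961200+0.952200))/(1+1/100) = 1143/1250 ≈ 0.914400
step 4 [4y] zero: DF = P = 1137/1250 ≈ 0.909600
step 5 [5y] bond c/1=1/80: DF=(150051/160000 − 1/80·(0.961200+0.952200+0.914400+0.909600))/(1+1/80) = 8801/10000 ≈ 0.880100
step 6 [6y] zero: DF = P = 8519/10000 ≈ 0.851900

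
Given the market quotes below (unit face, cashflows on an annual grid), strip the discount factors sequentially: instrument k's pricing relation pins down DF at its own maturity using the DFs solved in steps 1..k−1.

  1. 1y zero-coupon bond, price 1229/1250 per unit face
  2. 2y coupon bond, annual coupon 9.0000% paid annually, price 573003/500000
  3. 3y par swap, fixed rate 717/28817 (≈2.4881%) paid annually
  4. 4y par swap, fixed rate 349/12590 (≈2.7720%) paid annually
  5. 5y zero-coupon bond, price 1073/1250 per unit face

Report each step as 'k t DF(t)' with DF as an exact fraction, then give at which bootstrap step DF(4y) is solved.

1 1 1229/1250
2 2 4851/5000
3 3 9283/10000
4 4 8953/10000
5 5 1073/1250
DF(4y) is solved at step 4

step 1 [1y] zero: DF = P = 1229/1250 ≈ 0.983200
step 2 [2y] bond c/1=9/100: DF=(573003/500000 − 9/100·(0.983200))/(1+9/100) = 4851/5000 ≈ 0.970200
step 3 [3y] swap r/1=717/28817: DF=(1 − 717/28817·(0.983200+0.970200))/(1+717/28817) = 9283/10000 ≈ 0.928300
step 4 [4y] swap r/1=349/12590: DF=(1 − 349/12590·(0.983200+0.970200+0.928300))/(1+349/12590) = 8953/10000 ≈ 0.895300
step 5 [5y] zero: DF = P = 1073/1250 ≈ 0.858400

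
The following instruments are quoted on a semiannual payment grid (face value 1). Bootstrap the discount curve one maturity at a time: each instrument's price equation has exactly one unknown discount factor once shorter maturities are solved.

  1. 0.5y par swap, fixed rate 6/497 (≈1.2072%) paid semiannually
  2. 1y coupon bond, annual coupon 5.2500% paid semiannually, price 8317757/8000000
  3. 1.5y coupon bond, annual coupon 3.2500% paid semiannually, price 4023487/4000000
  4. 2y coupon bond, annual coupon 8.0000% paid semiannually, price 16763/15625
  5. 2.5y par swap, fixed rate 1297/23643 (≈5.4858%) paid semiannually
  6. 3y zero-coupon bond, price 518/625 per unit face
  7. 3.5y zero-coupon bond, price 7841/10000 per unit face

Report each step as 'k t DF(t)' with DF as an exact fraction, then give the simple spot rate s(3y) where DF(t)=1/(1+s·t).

step 1 [0.5y] swap r/2=3/497: DF=(1 − 3/497·(0))/(1+3/497) = 497/500 ≈ 0.994000
step 2 [1y] bond c/2=21/800: DF=(8317757/8000000 − 21/800·(0.994000))/(1+21/800) = 9877/10000 ≈ 0.987700
step 3 [1.5y] bond c/2=13/800: DF=(4023487/4000000 − 13/800·(0.994000+0.987700))/(1+13/800) = 9581/10000 ≈ 0.958100
step 4 [2y] bond c/2=1/25: DF=(16763/15625 − 1/25·(0.994000+0.987700+0.958100))/(1+1/25) = 1837/2000 ≈ 0.918500
step 5 [2.5y] swap r/2=1297/47286: DF=(1 − 1297/47286·(0.994000+0.987700+0.958100+0.918500))/(1+1297/47286) = 8703/10000 ≈ 0.870300
step 6 [3y] zero: DF = P = 518/625 ≈ 0.828800
step 7 [3.5y] zero: DF = P = 7841/10000 ≈ 0.784100

1 1/2 497/500
2 1 9877/10000
3 3/2 9581/10000
4 2 1837/2000
5 5/2 8703/10000
6 3 518/625
7 7/2 7841/10000
s(3y) = (1/(518/625) − 1)/(3) = 107/1554 ≈ 6.8855%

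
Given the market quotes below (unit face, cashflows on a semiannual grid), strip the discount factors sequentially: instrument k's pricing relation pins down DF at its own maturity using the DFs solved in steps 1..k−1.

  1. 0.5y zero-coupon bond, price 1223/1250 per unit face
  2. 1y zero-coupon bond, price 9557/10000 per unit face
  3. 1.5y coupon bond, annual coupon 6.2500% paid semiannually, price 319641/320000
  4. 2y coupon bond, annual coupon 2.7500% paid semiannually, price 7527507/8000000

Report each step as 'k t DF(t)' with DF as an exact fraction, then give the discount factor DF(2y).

step 1 [0.5y] zero: DF = P = 1223/1250 ≈ 0.978400
step 2 [1y] zero: DF = P = 9557/10000 ≈ 0.955700
step 3 [1.5y] bond c/2=1/32: DF=(319641/320000 − 1/32·(0.978400+0.955700))/(1+1/32) = 91/100 ≈ 0.910000
step 4 [2y] bond c/2=11/800: DF=(7527507/8000000 − 11/800·(0.978400+0.955700+0.910000))/(1+11/800) = 556/625 ≈ 0.889600

1 1/2 1223/1250
2 1 9557/10000
3 3/2 91/100
4 2 556/625
DF(2y) = 556/625 ≈ 0.889600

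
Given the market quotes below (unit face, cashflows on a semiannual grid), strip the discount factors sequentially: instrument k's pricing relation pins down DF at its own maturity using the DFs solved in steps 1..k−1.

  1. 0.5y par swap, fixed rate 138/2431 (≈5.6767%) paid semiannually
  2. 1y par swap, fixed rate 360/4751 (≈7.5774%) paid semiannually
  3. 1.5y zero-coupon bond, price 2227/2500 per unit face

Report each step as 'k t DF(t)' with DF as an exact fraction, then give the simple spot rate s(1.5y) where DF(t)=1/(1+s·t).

step 1 [0.5y] swap r/2=69/2431: DF=(1 − 69/2431·(0))/(1+69/2431) = 2431/2500 ≈ 0.972400
step 2 [1y] swap r/2=180/4751: DF=(1 − 180/4751·(0.972400))/(1+180/4751) = 116/125 ≈ 0.928000
step 3 [1.5y] zero: DF = P = 2227/2500 ≈ 0.890800

1 1/2 2431/2500
2 1 116/125
3 3/2 2227/2500
s(1.5y) = (1/(2227/2500) − 1)/(3/2) = 182/2227 ≈ 8.1724%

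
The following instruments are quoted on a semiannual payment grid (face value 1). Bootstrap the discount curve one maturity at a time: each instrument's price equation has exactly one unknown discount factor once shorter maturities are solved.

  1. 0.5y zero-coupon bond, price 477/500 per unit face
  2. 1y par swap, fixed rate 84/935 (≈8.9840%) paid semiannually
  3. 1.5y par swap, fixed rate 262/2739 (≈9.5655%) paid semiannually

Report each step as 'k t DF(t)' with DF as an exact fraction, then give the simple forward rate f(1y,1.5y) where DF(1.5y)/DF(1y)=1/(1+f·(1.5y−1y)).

1 1/2 477/500
2 1 229/250
3 3/2 869/1000
f(1y,1.5y) = ((229/250)/(869/1000) − 1)/(1/2) = 94/869 ≈ 10.8170%

step 1 [0.5y] zero: DF = P = 477/500 ≈ 0.954000
step 2 [1y] swap r/2=42/935: DF=(1 − 42/935·(0.954000))/(1+42/935) = 229/250 ≈ 0.916000
step 3 [1.5y] swap r/2=131/2739: DF=(1 − 131/2739·(0.954000+0.916000))/(1+131/2739) = 869/1000 ≈ 0.869000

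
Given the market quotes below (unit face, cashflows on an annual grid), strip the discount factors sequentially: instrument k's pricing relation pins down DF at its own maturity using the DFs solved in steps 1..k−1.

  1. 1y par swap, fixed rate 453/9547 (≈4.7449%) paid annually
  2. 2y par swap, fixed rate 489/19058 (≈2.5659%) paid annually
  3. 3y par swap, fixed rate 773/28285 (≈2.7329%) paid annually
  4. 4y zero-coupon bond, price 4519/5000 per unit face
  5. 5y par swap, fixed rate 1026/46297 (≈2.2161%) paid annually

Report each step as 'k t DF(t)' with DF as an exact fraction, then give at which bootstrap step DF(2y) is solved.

1 1 9547/10000
2 2 9511/10000
3 3 9227/10000
4 4 4519/5000
5 5 4487/5000
DF(2y) is solved at step 2

step 1 [1y] swap r/1=453/9547: DF=(1 − 453/9547·(0))/(1+453/9547) = 9547/10000 ≈ 0.954700
step 2 [2y] swap r/1=489/19058: DF=(1 − 489/19058·(0.954700))/(1+489/19058) = 9511/10000 ≈ 0.951100
step 3 [3y] swap r/1=773/28285: DF=(1 − 773/28285·(0.954700+0.951100))/(1+773/28285) = 9227/10000 ≈ 0.922700
step 4 [4y] zero: DF = P = 4519/5000 ≈ 0.903800
step 5 [5y] swap r/1=1026/46297: DF=(1 − 1026/46297·(0.954700+0.951100+0.922700+0.903800))/(1+1026/46297) = 4487/5000 ≈ 0.897400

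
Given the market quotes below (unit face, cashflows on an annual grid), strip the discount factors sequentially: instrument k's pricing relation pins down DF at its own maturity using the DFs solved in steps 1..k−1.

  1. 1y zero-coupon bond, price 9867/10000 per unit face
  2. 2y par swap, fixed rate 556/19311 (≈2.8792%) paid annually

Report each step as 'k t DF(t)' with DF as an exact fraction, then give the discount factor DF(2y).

step 1 [1y] zero: DF = P = 9867/10000 ≈ 0.986700
step 2 [2y] swap r/1=556/19311: DF=(1 − 556/19311·(0.986700))/(1+556/19311) = 2361/2500 ≈ 0.944400

1 1 9867/10000
2 2 2361/2500
DF(2y) = 2361/2500 ≈ 0.944400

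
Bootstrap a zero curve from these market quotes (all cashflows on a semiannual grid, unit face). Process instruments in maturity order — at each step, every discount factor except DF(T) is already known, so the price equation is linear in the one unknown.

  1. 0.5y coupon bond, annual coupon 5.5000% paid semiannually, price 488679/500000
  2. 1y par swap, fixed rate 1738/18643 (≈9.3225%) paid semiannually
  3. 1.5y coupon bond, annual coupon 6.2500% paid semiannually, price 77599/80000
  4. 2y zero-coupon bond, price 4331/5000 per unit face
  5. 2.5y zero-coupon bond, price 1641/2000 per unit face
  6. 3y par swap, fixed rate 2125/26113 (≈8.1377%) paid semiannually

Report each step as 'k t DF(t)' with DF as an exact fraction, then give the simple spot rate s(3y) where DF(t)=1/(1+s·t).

step 1 [0.5y] bond c/2=11/400: DF=(488679/500000 − 11/400·(0))/(1+11/400) = 1189/1250 ≈ 0.951200
step 2 [1y] swap r/2=869/18643: DF=(1 − 869/18643·(0.951200))/(1+869/18643) = 9131/10000 ≈ 0.913100
step 3 [1.5y] bond c/2=1/32: DF=(77599/80000 − 1/32·(0.951200+0.913100))/(1+1/32) = 8841/10000 ≈ 0.884100
step 4 [2y] zero: DF = P = 4331/5000 ≈ 0.866200
step 5 [2.5y] zero: DF = P = 1641/2000 ≈ 0.820500
step 6 [3y] swap r/2=2125/52226: DF=(1 − 2125/52226·(0.951200+0.913100+0.884100+0.866200+0.820500))/(1+2125/52226) = 63/80 ≈ 0.787500

1 1/2 1189/1250
2 1 9131/10000
3 3/2 8841/10000
4 2 4331/5000
5 5/2 1641/2000
6 3 63/80
s(3y) = (1/(63/80) − 1)/(3) = 17/189 ≈ 8.9947%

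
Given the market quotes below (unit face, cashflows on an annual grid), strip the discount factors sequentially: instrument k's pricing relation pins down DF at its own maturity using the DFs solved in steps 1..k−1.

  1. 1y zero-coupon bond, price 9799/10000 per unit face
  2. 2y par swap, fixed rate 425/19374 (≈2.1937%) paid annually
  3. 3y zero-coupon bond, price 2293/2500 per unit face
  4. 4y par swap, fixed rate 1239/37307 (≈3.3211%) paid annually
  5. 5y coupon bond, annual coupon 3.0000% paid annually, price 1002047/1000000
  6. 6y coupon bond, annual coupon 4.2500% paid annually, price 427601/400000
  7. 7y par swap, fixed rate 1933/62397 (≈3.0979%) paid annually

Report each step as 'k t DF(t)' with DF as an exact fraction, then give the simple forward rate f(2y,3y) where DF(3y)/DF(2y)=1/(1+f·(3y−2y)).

step 1 [1y] zero: DF = P = 9799/10000 ≈ 0.979900
step 2 [2y] swap r/1=425/19374: DF=(1 − 425/19374·(0.979900))/(1+425/19374) = 383/400 ≈ 0.957500
step 3 [3y] zero: DF = P = 2293/2500 ≈ 0.917200
step 4 [4y] swap r/1=1239/37307: DF=(1 − 1239/37307·(0.979900+0.957500+0.917200))/(1+1239/37307) = 8761/10000 ≈ 0.876100
step 5 [5y] bond c/1=3/100: DF=(1002047/1000000 − 3/100·(0.979900+0.957500+0.917200+0.876100))/(1+3/100) = 4321/5000 ≈ 0.864200
step 6 [6y] bond c/1=17/400: DF=(427601/400000 − 17/400·(0.979900+0.957500+0.917200+0.876100+0.864200))/(1+17/400) = 8381/10000 ≈ 0.838100
step 7 [7y] swap r/1=1933/62397: DF=(1 − 1933/62397·(0.979900+0.957500+0.917200+0.876100+0.864200+0.838100))/(1+1933/62397) = 8067/10000 ≈ 0.806700

1 1 9799/10000
2 2 383/400
3 3 2293/2500
4 4 8761/10000
5 5 4321/5000
6 6 8381/10000
7 7 8067/10000
f(2y,3y) = ((383/400)/(2293/2500) − 1)/(1) = 403/9172 ≈ 4.3938%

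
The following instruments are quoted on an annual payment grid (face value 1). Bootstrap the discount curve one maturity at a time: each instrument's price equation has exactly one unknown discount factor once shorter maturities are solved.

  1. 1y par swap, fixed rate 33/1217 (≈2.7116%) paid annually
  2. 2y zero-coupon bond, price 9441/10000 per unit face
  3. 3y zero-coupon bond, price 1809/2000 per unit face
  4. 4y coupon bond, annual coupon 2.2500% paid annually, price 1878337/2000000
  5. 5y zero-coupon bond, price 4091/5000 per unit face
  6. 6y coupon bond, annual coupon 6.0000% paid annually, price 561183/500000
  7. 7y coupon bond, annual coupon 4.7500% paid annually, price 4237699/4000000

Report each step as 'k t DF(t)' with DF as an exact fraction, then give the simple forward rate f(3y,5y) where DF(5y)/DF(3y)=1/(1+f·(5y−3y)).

step 1 [1y] swap r/1=33/1217: DF=(1 − 33/1217·(0))/(1+33/1217) = 1217/1250 ≈ 0.973600
step 2 [2y] zero: DF = P = 9441/10000 ≈ 0.944100
step 3 [3y] zero: DF = P = 1809/2000 ≈ 0.904500
step 4 [4y] bond c/1=9/400: DF=(1878337/2000000 − 9/400·(0.973600+0.944100+0.904500))/(1+9/400) = 2141/2500 ≈ 0.856400
step 5 [5y] zero: DF = P = 4091/5000 ≈ 0.818200
step 6 [6y] bond c/1=3/50: DF=(561183/500000 − 3/50·(0.973600+0.944100+0.904500+0.856400+0.818200))/(1+3/50) = 8043/10000 ≈ 0.804300
step 7 [7y] bond c/1=19/400: DF=(4237699/4000000 − 19/400·(0.973600+0.944100+0.904500+0.856400+0.818200+0.804300))/(1+19/400) = 771/1000 ≈ 0.771000

1 1 1217/1250
2 2 9441/10000
3 3 1809/2000
4 4 2141/2500
5 5 4091/5000
6 6 8043/10000
7 7 771/1000
f(3y,5y) = ((1809/2000)/(4091/5000) − 1)/(2) = 863/16364 ≈ 5.2738%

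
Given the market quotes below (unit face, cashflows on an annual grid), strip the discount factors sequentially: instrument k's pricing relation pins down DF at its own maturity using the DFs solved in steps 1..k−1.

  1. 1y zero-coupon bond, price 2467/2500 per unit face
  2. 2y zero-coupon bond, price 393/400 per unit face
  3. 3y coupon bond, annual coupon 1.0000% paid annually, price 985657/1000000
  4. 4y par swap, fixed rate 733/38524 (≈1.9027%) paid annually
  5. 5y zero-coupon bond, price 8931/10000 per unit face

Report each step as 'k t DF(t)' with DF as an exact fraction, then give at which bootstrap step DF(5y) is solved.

step 1 [1y] zero: DF = P = 2467/2500 ≈ 0.986800
step 2 [2y] zero: DF = P = 393/400 ≈ 0.982500
step 3 [3y] bond c/1=1/100: DF=(985657/1000000 − 1/100·(0.986800+0.982500))/(1+1/100) = 2391/2500 ≈ 0.956400
step 4 [4y] swap r/1=733/38524: DF=(1 − 733/38524·(0.986800+0.982500+0.956400))/(1+733/38524) = 9267/10000 ≈ 0.926700
step 5 [5y] zero: DF = P = 8931/10000 ≈ 0.893100

1 1 2467/2500
2 2 393/400
3 3 2391/2500
4 4 9267/10000
5 5 8931/10000
DF(5y) is solved at step 5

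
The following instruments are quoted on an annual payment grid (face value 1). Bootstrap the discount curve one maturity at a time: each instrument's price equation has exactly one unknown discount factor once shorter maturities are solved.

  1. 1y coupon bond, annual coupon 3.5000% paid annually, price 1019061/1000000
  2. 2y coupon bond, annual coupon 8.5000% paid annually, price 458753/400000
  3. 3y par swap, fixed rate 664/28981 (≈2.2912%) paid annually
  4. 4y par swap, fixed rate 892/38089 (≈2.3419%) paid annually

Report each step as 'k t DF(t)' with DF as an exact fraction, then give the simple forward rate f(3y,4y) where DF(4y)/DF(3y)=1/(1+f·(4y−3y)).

step 1 [1y] bond c/1=7/200: DF=(1019061/1000000 − 7/200·(0))/(1+7/200) = 4923/5000 ≈ 0.984600
step 2 [2y] bond c/1=17/200: DF=(458753/400000 − 17/200·(0.984600))/(1+17/200) = 9799/10000 ≈ 0.979900
step 3 [3y] swap r/1=664/28981: DF=(1 − 664/28981·(0.984600+0.979900))/(1+664/28981) = 1167/1250 ≈ 0.933600
step 4 [4y] swap r/1=892/38089: DF=(1 − 892/38089·(0.984600+0.979900+0.933600))/(1+892/38089) = 2277/2500 ≈ 0.910800

1 1 4923/5000
2 2 9799/10000
3 3 1167/1250
4 4 2277/2500
f(3y,4y) = ((1167/1250)/(2277/2500) − 1)/(1) = 19/759 ≈ 2.5033%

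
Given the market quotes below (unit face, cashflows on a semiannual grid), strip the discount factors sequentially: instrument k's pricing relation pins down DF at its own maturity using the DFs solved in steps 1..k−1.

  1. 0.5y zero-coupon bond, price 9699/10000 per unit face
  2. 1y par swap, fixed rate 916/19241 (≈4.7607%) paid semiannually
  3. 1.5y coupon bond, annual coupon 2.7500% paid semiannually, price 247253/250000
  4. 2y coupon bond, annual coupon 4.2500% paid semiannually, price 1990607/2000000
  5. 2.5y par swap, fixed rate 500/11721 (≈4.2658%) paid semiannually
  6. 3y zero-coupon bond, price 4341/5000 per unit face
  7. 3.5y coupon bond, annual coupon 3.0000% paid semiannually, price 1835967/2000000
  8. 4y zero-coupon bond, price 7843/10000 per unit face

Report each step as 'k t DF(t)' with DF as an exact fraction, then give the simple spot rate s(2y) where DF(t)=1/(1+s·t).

1 1/2 9699/10000
2 1 4771/5000
3 3/2 1899/2000
4 2 2287/2500
5 5/2 9/10
6 3 4341/5000
7 7/2 8223/10000
8 4 7843/10000
s(2y) = (1/(2287/2500) − 1)/(2) = 213/4574 ≈ 4.6568%

step 1 [0.5y] zero: DF = P = 9699/10000 ≈ 0.969900
step 2 [1y] swap r/2=458/19241: DF=(1 − 458/19241·(0.969900))/(1+458/19241) = 4771/5000 ≈ 0.954200
step 3 [1.5y] bond c/2=11/800: DF=(247253/250000 − 11/800·(0.969900+0.954200))/(1+11/800) = 1899/2000 ≈ 0.949500
step 4 [2y] bond c/2=17/800: DF=(1990607/2000000 − 17/800·(0.969900+0.954200+0.949500))/(1+17/800) = 2287/2500 ≈ 0.914800
step 5 [2.5y] swap r/2=250/11721: DF=(1 − 250/11721·(0.969900+0.954200+0.949500+0.914800))/(1+250/11721) = 9/10 ≈ 0.900000
step 6 [3y] zero: DF = P = 4341/5000 ≈ 0.868200
step 7 [3.5y] bond c/2=3/200: DF=(1835967/2000000 − 3/200·(0.969900+0.954200+0.949500+0.914800+0.900000+0.868200))/(1+3/200) = 8223/10000 ≈ 0.822300
step 8 [4y] zero: DF = P = 7843/10000 ≈ 0.784300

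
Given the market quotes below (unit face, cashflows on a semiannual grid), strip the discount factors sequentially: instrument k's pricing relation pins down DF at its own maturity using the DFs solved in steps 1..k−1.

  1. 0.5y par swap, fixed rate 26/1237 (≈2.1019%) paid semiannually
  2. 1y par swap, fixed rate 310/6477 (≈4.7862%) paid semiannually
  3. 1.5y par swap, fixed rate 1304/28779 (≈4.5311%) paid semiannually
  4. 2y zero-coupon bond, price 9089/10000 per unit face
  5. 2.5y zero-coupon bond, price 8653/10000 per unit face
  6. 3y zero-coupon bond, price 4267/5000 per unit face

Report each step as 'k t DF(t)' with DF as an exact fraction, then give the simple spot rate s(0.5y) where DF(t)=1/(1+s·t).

step 1 [0.5y] swap r/2=13/1237: DF=(1 − 13/1237·(0))/(1+13/1237) = 1237/1250 ≈ 0.989600
step 2 [1y] swap r/2=155/6477: DF=(1 − 155/6477·(0.989600))/(1+155/6477) = 1907/2000 ≈ 0.953500
step 3 [1.5y] swap r/2=652/28779: DF=(1 − 652/28779·(0.989600+0.953500))/(1+652/28779) = 2337/2500 ≈ 0.934800
step 4 [2y] zero: DF = P = 9089/10000 ≈ 0.908900
step 5 [2.5y] zero: DF = P = 8653/10000 ≈ 0.865300
step 6 [3y] zero: DF = P = 4267/5000 ≈ 0.853400

1 1/2 1237/1250
2 1 1907/2000
3 3/2 2337/2500
4 2 9089/10000
5 5/2 8653/10000
6 3 4267/5000
s(0.5y) = (1/(1237/1250) − 1)/(1/2) = 26/1237 ≈ 2.1019%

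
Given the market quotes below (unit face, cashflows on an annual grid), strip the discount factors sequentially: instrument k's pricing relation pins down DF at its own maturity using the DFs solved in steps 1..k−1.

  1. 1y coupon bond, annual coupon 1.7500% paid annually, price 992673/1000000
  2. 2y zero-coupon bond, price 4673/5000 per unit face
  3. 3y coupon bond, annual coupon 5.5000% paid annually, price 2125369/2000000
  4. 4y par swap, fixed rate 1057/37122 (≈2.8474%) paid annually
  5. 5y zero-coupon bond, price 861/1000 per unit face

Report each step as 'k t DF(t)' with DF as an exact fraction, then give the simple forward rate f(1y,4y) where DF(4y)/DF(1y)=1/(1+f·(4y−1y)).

step 1 [1y] bond c/1=7/400: DF=(992673/1000000 − 7/400·(0))/(1+7/400) = 2439/2500 ≈ 0.975600
step 2 [2y] zero: DF = P = 4673/5000 ≈ 0.934600
step 3 [3y] bond c/1=11/200: DF=(2125369/2000000 − 11/200·(0.975600+0.934600))/(1+11/200) = 9077/10000 ≈ 0.907700
step 4 [4y] swap r/1=1057/37122: DF=(1 − 1057/37122·(0.975600+0.934600+0.907700))/(1+1057/37122) = 8943/10000 ≈ 0.894300
step 5 [5y] zero: DF = P = 861/1000 ≈ 0.861000

1 1 2439/2500
2 2 4673/5000
3 3 9077/10000
4 4 8943/10000
5 5 861/1000
f(1y,4y) = ((2439/2500)/(8943/10000) − 1)/(3) = 1/33 ≈ 3.0303%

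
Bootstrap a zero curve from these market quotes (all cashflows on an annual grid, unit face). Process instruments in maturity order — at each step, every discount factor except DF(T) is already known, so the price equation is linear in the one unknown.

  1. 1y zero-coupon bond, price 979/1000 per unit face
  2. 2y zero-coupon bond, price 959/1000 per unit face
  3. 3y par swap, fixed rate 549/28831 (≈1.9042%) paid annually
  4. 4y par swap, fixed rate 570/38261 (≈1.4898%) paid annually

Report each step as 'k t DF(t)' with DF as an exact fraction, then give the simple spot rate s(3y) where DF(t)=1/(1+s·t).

step 1 [1y] zero: DF = P = 979/1000 ≈ 0.979000
step 2 [2y] zero: DF = P = 959/1000 ≈ 0.959000
step 3 [3y] swap r/1=549/28831: DF=(1 − 549/28831·(0.979000+0.959000))/(1+549/28831) = 9451/10000 ≈ 0.945100
step 4 [4y] swap r/1=570/38261: DF=(1 − 570/38261·(0.979000+0.959000+0.945100))/(1+570/38261) = 943/1000 ≈ 0.943000

1 1 979/1000
2 2 959/1000
3 3 9451/10000
4 4 943/1000
s(3y) = (1/(9451/10000) − 1)/(3) = 183/9451 ≈ 1.9363%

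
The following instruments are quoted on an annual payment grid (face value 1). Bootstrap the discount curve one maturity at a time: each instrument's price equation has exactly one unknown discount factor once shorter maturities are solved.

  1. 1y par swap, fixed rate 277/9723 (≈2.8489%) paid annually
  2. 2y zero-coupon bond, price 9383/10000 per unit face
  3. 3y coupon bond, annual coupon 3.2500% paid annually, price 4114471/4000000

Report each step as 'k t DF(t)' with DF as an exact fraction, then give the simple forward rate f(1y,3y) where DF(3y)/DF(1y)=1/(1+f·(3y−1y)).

1 1 9723/10000
2 2 9383/10000
3 3 9361/10000
f(1y,3y) = ((9723/10000)/(9361/10000) − 1)/(2) = 181/9361 ≈ 1.9336%

step 1 [1y] swap r/1=277/9723: DF=(1 − 277/9723·(0))/(1+277/9723) = 9723/10000 ≈ 0.972300
step 2 [2y] zero: DF = P = 9383/10000 ≈ 0.938300
step 3 [3y] bond c/1=13/400: DF=(4114471/4000000 − 13/400·(0.972300+0.938300))/(1+13/400) = 9361/10000 ≈ 0.936100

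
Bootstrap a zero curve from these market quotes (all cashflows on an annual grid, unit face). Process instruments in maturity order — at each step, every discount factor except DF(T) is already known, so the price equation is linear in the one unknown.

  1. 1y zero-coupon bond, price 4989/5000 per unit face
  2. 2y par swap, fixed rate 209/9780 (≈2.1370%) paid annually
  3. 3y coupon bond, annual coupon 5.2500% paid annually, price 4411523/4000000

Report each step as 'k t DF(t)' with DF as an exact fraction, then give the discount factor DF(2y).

step 1 [1y] zero: DF = P = 4989/5000 ≈ 0.997800
step 2 [2y] swap r/1=209/9780: DF=(1 − 209/9780·(0.997800))/(1+209/9780) = 4791/5000 ≈ 0.958200
step 3 [3y] bond c/1=21/400: DF=(4411523/4000000 − 21/400·(0.997800+0.958200))/(1+21/400) = 9503/10000 ≈ 0.950300

1 1 4989/5000
2 2 4791/5000
3 3 9503/10000
DF(2y) = 4791/5000 ≈ 0.958200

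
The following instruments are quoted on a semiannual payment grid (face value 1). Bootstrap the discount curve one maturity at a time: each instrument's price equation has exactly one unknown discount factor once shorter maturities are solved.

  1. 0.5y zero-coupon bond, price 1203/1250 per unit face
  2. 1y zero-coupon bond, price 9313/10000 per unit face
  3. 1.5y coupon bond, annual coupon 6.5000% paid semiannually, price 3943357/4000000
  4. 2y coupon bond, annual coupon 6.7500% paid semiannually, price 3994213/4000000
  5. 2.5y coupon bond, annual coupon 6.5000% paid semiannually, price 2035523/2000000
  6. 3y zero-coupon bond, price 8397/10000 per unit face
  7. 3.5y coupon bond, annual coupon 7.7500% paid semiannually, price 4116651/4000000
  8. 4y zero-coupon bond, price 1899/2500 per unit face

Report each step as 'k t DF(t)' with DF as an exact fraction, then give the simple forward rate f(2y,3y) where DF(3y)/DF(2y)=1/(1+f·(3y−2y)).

step 1 [0.5y] zero: DF = P = 1203/1250 ≈ 0.962400
step 2 [1y] zero: DF = P = 9313/10000 ≈ 0.931300
step 3 [1.5y] bond c/2=13/400: DF=(3943357/4000000 − 13/400·(0.962400+0.931300))/(1+13/400) = 1119/1250 ≈ 0.895200
step 4 [2y] bond c/2=27/800: DF=(3994213/4000000 − 27/800·(0.962400+0.931300+0.895200))/(1+27/800) = 8749/10000 ≈ 0.874900
step 5 [2.5y] bond c/2=13/400: DF=(2035523/2000000 − 13/400·(0.962400+0.931300+0.895200+0.874900))/(1+13/400) = 544/625 ≈ 0.870400
step 6 [3y] zero: DF = P = 8397/10000 ≈ 0.839700
step 7 [3.5y] bond c/2=31/800: DF=(4116651/4000000 − 31/800·(0.962400+0.931300+0.895200+0.874900+0.870400+0.839700))/(1+31/800) = 7903/10000 ≈ 0.790300
step 8 [4y] zero: DF = P = 1899/2500 ≈ 0.759600

1 1/2 1203/1250
2 1 9313/10000
3 3/2 1119/1250
4 2 8749/10000
5 5/2 544/625
6 3 8397/10000
7 7/2 7903/10000
8 4 1899/2500
f(2y,3y) = ((8749/10000)/(8397/10000) − 1)/(1) = 352/8397 ≈ 4.1920%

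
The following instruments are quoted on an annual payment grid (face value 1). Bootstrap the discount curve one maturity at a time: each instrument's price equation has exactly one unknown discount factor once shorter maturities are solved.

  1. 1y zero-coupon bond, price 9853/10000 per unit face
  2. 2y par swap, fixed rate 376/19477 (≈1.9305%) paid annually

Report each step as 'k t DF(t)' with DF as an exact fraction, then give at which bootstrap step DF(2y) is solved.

step 1 [1y] zero: DF = P = 9853/10000 ≈ 0.985300
step 2 [2y] swap r/1=376/19477: DF=(1 − 376/19477·(0.985300))/(1+376/19477) = 1203/1250 ≈ 0.962400

1 1 9853/10000
2 2 1203/1250
DF(2y) is solved at step 2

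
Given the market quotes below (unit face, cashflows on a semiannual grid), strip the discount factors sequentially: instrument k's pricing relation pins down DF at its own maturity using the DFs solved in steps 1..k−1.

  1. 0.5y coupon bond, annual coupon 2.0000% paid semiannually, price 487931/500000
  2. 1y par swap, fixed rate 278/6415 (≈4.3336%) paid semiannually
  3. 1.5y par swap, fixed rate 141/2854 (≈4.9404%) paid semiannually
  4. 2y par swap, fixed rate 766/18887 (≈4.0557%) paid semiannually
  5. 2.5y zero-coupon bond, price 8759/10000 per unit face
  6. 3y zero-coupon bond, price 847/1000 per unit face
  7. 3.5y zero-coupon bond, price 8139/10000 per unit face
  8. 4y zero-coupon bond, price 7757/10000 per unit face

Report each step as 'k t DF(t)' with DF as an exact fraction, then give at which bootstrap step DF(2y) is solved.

step 1 [0.5y] bond c/2=1/100: DF=(487931/500000 − 1/100·(0))/(1+1/100) = 4831/5000 ≈ 0.966200
step 2 [1y] swap r/2=139/6415: DF=(1 − 139/6415·(0.966200))/(1+139/6415) = 9583/10000 ≈ 0.958300
step 3 [1.5y] swap r/2=141/5708: DF=(1 − 141/5708·(0.966200+0.958300))/(1+141/5708) = 1859/2000 ≈ 0.929500
step 4 [2y] swap r/2=383/18887: DF=(1 − 383/18887·(0.966200+0.958300+0.929500))/(1+383/18887) = 4617/5000 ≈ 0.923400
step 5 [2.5y] zero: DF = P = 8759/10000 ≈ 0.875900
step 6 [3y] zero: DF = P = 847/1000 ≈ 0.847000
step 7 [3.5y] zero: DF = P = 8139/10000 ≈ 0.813900
step 8 [4y] zero: DF = P = 7757/10000 ≈ 0.775700

1 1/2 4831/5000
2 1 9583/10000
3 3/2 1859/2000
4 2 4617/5000
5 5/2 8759/10000
6 3 847/1000
7 7/2 8139/10000
8 4 7757/10000
DF(2y) is solved at step 4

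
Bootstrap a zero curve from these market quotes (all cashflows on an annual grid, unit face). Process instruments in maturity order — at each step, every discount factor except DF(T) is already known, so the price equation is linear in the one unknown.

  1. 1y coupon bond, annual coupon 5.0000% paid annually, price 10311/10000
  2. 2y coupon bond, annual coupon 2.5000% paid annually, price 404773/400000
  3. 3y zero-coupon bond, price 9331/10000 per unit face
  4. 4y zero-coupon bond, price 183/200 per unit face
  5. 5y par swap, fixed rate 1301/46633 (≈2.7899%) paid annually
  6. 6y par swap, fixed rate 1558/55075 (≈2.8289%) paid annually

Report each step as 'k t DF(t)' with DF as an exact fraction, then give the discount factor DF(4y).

step 1 [1y] bond c/1=1/20: DF=(10311/10000 − 1/20·(0))/(1+1/20) = 491/500 ≈ 0.982000
step 2 [2y] bond c/1=1/40: DF=(404773/400000 − 1/40·(0.982000))/(1+1/40) = 9633/10000 ≈ 0.963300
step 3 [3y] zero: DF = P = 9331/10000 ≈ 0.933100
step 4 [4y] zero: DF = P = 183/200 ≈ 0.915000
step 5 [5y] swap r/1=1301/46633: DF=(1 − 1301/46633·(0.982000+0.963300+0.933100+0.915000))/(1+1301/46633) = 8699/10000 ≈ 0.869900
step 6 [6y] swap r/1=1558/55075: DF=(1 − 1558/55075·(0.982000+0.963300+0.933100+0.915000+0.869900))/(1+1558/55075) = 4221/5000 ≈ 0.844200

1 1 491/500
2 2 9633/10000
3 3 9331/10000
4 4 183/200
5 5 8699/10000
6 6 4221/5000
DF(4y) = 183/200 ≈ 0.915000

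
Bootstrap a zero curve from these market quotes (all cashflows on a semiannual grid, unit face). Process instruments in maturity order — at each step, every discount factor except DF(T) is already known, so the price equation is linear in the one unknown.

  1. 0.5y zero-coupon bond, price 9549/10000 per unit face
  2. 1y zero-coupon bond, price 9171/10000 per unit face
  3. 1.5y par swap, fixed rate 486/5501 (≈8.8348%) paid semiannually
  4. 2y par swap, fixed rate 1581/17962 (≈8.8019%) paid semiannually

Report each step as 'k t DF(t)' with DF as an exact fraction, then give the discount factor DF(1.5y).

step 1 [0.5y] zero: DF = P = 9549/10000 ≈ 0.954900
step 2 [1y] zero: DF = P = 9171/10000 ≈ 0.917100
step 3 [1.5y] swap r/2=243/5501: DF=(1 − 243/5501·(0.954900+0.917100))/(1+243/5501) = 1757/2000 ≈ 0.878500
step 4 [2y] swap r/2=1581/35924: DF=(1 − 1581/35924·(0.954900+0.917100+0.878500))/(1+1581/35924) = 8419/10000 ≈ 0.841900

1 1/2 9549/10000
2 1 9171/10000
3 3/2 1757/2000
4 2 8419/10000
DF(1.5y) = 1757/2000 ≈ 0.878500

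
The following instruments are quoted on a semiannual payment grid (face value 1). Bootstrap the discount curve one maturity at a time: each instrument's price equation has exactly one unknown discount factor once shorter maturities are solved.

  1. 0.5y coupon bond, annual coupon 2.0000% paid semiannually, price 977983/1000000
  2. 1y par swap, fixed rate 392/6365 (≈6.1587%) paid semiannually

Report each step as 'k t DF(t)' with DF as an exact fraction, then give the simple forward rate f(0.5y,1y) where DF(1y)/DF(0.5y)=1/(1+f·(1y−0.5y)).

step 1 [0.5y] bond c/2=1/100: DF=(977983/1000000 − 1/100·(0))/(1+1/100) = 9683/10000 ≈ 0.968300
step 2 [1y] swap r/2=196/6365: DF=(1 − 196/6365·(0.968300))/(1+196/6365) = 2353/2500 ≈ 0.941200

1 1/2 9683/10000
2 1 2353/2500
f(0.5y,1y) = ((9683/10000)/(2353/2500) − 1)/(1/2) = 271/4706 ≈ 5.7586%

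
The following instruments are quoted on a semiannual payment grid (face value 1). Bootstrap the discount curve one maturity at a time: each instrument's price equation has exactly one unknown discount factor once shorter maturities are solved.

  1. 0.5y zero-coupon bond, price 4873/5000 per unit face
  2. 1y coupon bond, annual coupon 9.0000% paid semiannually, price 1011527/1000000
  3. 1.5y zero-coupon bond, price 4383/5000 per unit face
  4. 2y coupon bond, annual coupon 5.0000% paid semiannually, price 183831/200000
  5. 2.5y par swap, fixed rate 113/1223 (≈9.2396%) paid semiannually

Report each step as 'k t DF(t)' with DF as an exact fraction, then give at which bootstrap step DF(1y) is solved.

step 1 [0.5y] zero: DF = P = 4873/5000 ≈ 0.974600
step 2 [1y] bond c/2=9/200: DF=(1011527/1000000 − 9/200·(0.974600))/(1+9/200) = 463/500 ≈ 0.926000
step 3 [1.5y] zero: DF = P = 4383/5000 ≈ 0.876600
step 4 [2y] bond c/2=1/40: DF=(183831/200000 − 1/40·(0.974600+0.926000+0.876600))/(1+1/40) = 829/1000 ≈ 0.829000
step 5 [2.5y] swap r/2=113/2446: DF=(1 − 113/2446·(0.974600+0.926000+0.876600+0.829000))/(1+113/2446) = 3983/5000 ≈ 0.796600

1 1/2 4873/5000
2 1 463/500
3 3/2 4383/5000
4 2 829/1000
5 5/2 3983/5000
DF(1y) is solved at step 2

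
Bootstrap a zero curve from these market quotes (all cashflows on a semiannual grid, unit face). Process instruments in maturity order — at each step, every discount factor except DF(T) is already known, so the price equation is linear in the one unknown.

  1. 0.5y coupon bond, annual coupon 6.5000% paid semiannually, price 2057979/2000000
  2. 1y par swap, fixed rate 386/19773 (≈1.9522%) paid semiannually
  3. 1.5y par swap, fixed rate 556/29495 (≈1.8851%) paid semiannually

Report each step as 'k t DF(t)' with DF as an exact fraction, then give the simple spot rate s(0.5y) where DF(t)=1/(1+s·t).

1 1/2 4983/5000
2 1 9807/10000
3 3/2 4861/5000
s(0.5y) = (1/(4983/5000) − 1)/(1/2) = 34/4983 ≈ 0.6823%

step 1 [0.5y] bond c/2=13/400: DF=(2057979/2000000 − 13/400·(0))/(1+13/400) = 4983/5000 ≈ 0.996600
step 2 [1y] swap r/2=193/19773: DF=(1 − 193/19773·(0.996600))/(1+193/19773) = 9807/10000 ≈ 0.980700
step 3 [1.5y] swap r/2=278/29495: DF=(1 − 278/29495·(0.996600+0.980700))/(1+278/29495) = 4861/5000 ≈ 0.972200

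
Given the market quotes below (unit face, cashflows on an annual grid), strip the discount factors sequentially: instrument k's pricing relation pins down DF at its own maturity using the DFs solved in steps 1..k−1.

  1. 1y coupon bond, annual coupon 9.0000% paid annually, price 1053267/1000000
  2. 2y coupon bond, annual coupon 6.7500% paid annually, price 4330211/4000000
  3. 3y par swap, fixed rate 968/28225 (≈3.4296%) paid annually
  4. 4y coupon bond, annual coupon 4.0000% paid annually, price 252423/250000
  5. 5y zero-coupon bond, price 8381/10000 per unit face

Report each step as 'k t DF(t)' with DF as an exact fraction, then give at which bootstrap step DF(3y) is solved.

1 1 9663/10000
2 2 953/1000
3 3 1129/1250
4 4 8623/10000
5 5 8381/10000
DF(3y) is solved at step 3

step 1 [1y] bond c/1=9/100: DF=(1053267/1000000 − 9/100·(0))/(1+9/100) = 9663/10000 ≈ 0.966300
step 2 [2y] bond c/1=27/400: DF=(4330211/4000000 − 27/400·(0.966300))/(1+27/400) = 953/1000 ≈ 0.953000
step 3 [3y] swap r/1=968/28225: DF=(1 − 968/28225·(0.966300+0.953000))/(1+968/28225) = 1129/1250 ≈ 0.903200
step 4 [4y] bond c/1=1/25: DF=(252423/250000 − 1/25·(0.966300+0.953000+0.903200))/(1+1/25) = 8623/10000 ≈ 0.862300
step 5 [5y] zero: DF = P = 8381/10000 ≈ 0.838100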